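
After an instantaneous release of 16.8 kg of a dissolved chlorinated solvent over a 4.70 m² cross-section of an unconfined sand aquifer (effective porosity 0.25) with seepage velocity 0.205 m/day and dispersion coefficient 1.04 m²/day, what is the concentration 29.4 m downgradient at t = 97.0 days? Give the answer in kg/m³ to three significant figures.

0.321 kg/m³

For an instantaneous plane source, C(x,t) = M/(n_e·A·√(4πDt)) · exp(−(x−vt)²/(4Dt)), with n_e·A the pore (flow) area.
Plume center vt = 0.205 × 97.0 = 19.885 m, so the well at 29.4 m is 9.515 m downgradient of the peak.
√(4πDt) = 35.60 m, giving peak height M/(n_e·A·√(4πDt)) = 16.8/(0.25 × 4.70 × 35.60) = 0.4016 kg/m³.
(x−vt)²/(4Dt) = (9.515)²/(4 × 1.04 × 97.0) = 0.2244; exp(−0.2244) = 0.7990.
C = 0.4016 × 0.7990 = 0.321 kg/m³.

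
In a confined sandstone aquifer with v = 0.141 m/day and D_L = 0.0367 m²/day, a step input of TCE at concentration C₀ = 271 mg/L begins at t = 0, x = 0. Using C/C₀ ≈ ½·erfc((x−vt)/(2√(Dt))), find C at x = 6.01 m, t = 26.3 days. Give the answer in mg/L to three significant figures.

13.2 mg/L

For a continuous step input, C/C₀ ≈ ½·erfc((x−vt)/(2√(Dt))).
vt = 0.141 × 26.3 = 3.7083 m and 2√(Dt) = 2√(0.0367 × 26.3) = 1.965 m.
Argument (x−vt)/(2√(Dt)) = (6.01 − 3.7083)/1.965 = 1.171; ½·erfc(1.171) = 0.04886.
C = 271 × 0.04886 = 13.2 mg/L.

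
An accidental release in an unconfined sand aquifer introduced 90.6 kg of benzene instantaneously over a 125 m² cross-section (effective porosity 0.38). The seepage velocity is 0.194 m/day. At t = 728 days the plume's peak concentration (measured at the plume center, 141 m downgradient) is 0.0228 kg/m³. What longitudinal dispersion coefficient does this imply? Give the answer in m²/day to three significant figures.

0.765 m²/day

At the plume center C_max = M/(n_e·A·√(4πDt)), so D = M²/(4πt·(n_e·A·C_max)²).
n_e·A·C_max = 0.38 × 125 × 0.0228 = 1.083 kg/m.
D = 90.6²/(4π × 728 × 1.083²) = 0.765 m²/day.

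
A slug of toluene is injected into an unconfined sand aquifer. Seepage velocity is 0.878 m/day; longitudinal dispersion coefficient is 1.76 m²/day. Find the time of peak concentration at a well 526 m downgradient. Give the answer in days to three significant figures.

For the 1D instantaneous-source solution, setting ∂C/∂t = 0 at fixed x gives v²t² + 2Dt − x² = 0, so t = (√(D² + v²x²) − D)/v².
√(D² + v²x²) = √(1.76² + 0.878² × 526²) = 461.8; v² = 0.770884.
t = (461.8 − 1.76)/0.770884 = 597 days (vs. the pure-advection estimate x/v = 599 d).

597 days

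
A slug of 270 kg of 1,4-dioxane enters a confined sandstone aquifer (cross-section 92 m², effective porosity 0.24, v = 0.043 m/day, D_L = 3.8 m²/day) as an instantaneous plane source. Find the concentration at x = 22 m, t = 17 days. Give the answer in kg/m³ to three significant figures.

For an instantaneous plane source, C(x,t) = M/(n_e·A·√(4πDt)) · exp(−(x−vt)²/(4Dt)), with n_e·A the pore (flow) area.
Plume center vt = 0.043 × 17 = 0.731 m, so the well at 22 m is 21.269 m downgradient of the peak.
√(4πDt) = 28.49 m, giving peak height M/(n_e·A·√(4πDt)) = 270/(0.24 × 92 × 28.49) = 0.4292 kg/m³.
(x−vt)²/(4Dt) = (21.269)²/(4 × 3.8 × 17) = 1.751; exp(−1.751) = 0.1736.
C = 0.4292 × 0.1736 = 0.0745 kg/m³.

0.0745 kg/m³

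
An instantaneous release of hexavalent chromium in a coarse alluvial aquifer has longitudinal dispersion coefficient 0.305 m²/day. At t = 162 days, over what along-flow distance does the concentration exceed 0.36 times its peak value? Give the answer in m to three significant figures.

28.4 m

The plume is Gaussian with σ = √(2Dt) = √(2 × 0.305 × 162) = 9.941 m.
C/C_peak = exp(−Δx²/(2σ²)) = 0.36 ⇒ Δx = σ·√(−2 ln 0.36) = 9.941 × 1.429 = 14.21 m.
Width = 2Δx = 28.4 m.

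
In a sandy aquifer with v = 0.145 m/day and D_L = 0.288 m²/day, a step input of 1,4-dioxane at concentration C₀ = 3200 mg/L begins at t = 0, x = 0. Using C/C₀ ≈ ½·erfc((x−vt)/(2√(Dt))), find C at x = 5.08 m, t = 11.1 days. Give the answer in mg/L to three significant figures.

272 mg/L

For a continuous step input, C/C₀ ≈ ½·erfc((x−vt)/(2√(Dt))).
vt = 0.145 × 11.1 = 1.6095 m and 2√(Dt) = 2√(0.288 × 11.1) = 3.576 m.
Argument (x−vt)/(2√(Dt)) = (5.08 − 1.6095)/3.576 = 0.9705; ½·erfc(0.9705) = 0.08495.
C = 3200 × 0.08495 = 272 mg/L.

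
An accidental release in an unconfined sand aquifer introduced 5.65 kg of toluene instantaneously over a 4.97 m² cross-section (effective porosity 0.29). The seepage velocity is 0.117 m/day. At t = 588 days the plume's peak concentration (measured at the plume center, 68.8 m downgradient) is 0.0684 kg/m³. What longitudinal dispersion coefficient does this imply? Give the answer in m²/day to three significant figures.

0.445 m²/day

At the plume center C_max = M/(n_e·A·√(4πDt)), so D = M²/(4πt·(n_e·A·C_max)²).
n_e·A·C_max = 0.29 × 4.97 × 0.0684 = 0.09858 kg/m.
D = 5.65²/(4π × 588 × 0.09858²) = 0.445 m²/day.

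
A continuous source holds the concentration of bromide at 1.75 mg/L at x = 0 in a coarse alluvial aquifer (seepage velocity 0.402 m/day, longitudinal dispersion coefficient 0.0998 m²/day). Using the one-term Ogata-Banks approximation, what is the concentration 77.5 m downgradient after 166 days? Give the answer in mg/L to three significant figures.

0.0537 mg/L

For a continuous step input, C/C₀ ≈ ½·erfc((x−vt)/(2√(Dt))).
vt = 0.402 × 166 = 66.732 m and 2√(Dt) = 2√(0.0998 × 166) = 8.140 m.
Argument (x−vt)/(2√(Dt)) = (77.5 − 66.732)/8.140 = 1.323; ½·erfc(1.323) = 0.03067.
C = 1.75 × 0.03067 = 0.0537 mg/L.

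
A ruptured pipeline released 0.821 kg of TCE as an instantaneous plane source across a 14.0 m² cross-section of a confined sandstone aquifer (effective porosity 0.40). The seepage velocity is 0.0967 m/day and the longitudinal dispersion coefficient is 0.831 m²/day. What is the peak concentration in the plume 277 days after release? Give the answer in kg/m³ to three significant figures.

0.00273 kg/m³

The peak of an instantaneous 1D plume sits at x = vt; there the Gaussian factor is 1 and C_max = M/(n_e·A·√(4πDt)), where n_e·A is the pore area the mass is dissolved in.
√(4πDt) = √(4π × 0.831 × 277) = 53.78 m, so C_max = 0.821/(0.40 × 14.0 × 53.78) = 0.00273 kg/m³.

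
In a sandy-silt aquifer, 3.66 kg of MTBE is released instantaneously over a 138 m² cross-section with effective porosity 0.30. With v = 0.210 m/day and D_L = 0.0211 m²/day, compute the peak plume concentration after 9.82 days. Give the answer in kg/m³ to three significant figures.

0.0548 kg/m³

The peak of an instantaneous 1D plume sits at x = vt; there the Gaussian factor is 1 and C_max = M/(n_e·A·√(4πDt)), where n_e·A is the pore area the mass is dissolved in.
√(4πDt) = √(4π × 0.0211 × 9.82) = 1.614 m, so C_max = 3.66/(0.30 × 138 × 1.614) = 0.0548 kg/m³.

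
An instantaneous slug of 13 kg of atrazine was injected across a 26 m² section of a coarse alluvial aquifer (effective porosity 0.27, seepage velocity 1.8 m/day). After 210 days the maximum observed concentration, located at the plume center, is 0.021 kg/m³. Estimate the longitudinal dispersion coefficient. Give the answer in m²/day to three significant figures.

2.95 m²/day

At the plume center C_max = M/(n_e·A·√(4πDt)), so D = M²/(4πt·(n_e·A·C_max)²).
n_e·A·C_max = 0.27 × 26 × 0.021 = 0.1474 kg/m.
D = 13²/(4π × 210 × 0.1474²) = 2.95 m²/day.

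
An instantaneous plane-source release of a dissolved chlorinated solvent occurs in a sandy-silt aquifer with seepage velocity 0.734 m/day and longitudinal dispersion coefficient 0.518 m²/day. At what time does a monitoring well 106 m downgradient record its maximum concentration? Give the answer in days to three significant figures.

For the 1D instantaneous-source solution, setting ∂C/∂t = 0 at fixed x gives v²t² + 2Dt − x² = 0, so t = (√(D² + v²x²) − D)/v².
√(D² + v²x²) = √(0.518² + 0.734² × 106²) = 77.81; v² = 0.538756.
t = (77.81 − 0.518)/0.538756 = 143 days (vs. the pure-advection estimate x/v = 144 d).

143 days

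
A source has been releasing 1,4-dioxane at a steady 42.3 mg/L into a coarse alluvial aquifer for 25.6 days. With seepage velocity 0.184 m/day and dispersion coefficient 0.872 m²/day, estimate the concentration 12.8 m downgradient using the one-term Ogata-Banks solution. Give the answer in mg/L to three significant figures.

4.78 mg/L

For a continuous step input, C/C₀ ≈ ½·erfc((x−vt)/(2√(Dt))).
vt = 0.184 × 25.6 = 4.7104 m and 2√(Dt) = 2√(0.872 × 25.6) = 9.449 m.
Argument (x−vt)/(2√(Dt)) = (12.8 − 4.7104)/9.449 = 0.8561; ½·erfc(0.8561) = 0.1130.
C = 42.3 × 0.1130 = 4.78 mg/L.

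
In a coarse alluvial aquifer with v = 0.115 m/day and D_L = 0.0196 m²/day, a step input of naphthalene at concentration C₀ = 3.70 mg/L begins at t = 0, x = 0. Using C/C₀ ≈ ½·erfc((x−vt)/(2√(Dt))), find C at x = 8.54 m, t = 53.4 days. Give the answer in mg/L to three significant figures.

For a continuous step input, C/C₀ ≈ ½·erfc((x−vt)/(2√(Dt))).
vt = 0.115 × 53.4 = 6.141 m and 2√(Dt) = 2√(0.0196 × 53.4) = 2.046 m.
Argument (x−vt)/(2√(Dt)) = (8.54 − 6.141)/2.046 = 1.173; ½·erfc(1.173) = 0.04857.
C = 3.70 × 0.04857 = 0.180 mg/L.

0.180 mg/L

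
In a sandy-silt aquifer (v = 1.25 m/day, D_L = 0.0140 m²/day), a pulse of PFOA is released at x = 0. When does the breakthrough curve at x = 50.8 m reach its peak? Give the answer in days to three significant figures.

40.6 days

For the 1D instantaneous-source solution, setting ∂C/∂t = 0 at fixed x gives v²t² + 2Dt − x² = 0, so t = (√(D² + v²x²) − D)/v².
√(D² + v²x²) = √(0.0140² + 1.25² × 50.8²) = 63.50; v² = 1.5625.
t = (63.50 − 0.0140)/1.5625 = 40.6 days (vs. the pure-advection estimate x/v = 40.6 d).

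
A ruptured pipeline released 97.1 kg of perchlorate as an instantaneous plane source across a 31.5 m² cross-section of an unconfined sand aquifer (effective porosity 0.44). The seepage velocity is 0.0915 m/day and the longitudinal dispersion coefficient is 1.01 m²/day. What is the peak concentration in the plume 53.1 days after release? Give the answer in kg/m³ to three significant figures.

0.270 kg/m³

The peak of an instantaneous 1D plume sits at x = vt; there the Gaussian factor is 1 and C_max = M/(n_e·A·√(4πDt)), where n_e·A is the pore area the mass is dissolved in.
√(4πDt) = √(4π × 1.01 × 53.1) = 25.96 m, so C_max = 97.1/(0.44 × 31.5 × 25.96) = 0.270 kg/m³.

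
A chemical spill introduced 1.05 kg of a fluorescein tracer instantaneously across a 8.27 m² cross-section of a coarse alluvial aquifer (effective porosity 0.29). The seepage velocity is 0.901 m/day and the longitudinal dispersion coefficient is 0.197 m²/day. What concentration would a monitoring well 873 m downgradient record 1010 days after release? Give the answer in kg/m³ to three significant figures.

0.00157 kg/m³

For an instantaneous plane source, C(x,t) = M/(n_e·A·√(4πDt)) · exp(−(x−vt)²/(4Dt)), with n_e·A the pore (flow) area.
Plume center vt = 0.901 × 1010 = 910.01 m, so the well at 873 m is 37.01 m upgradient of the peak.
√(4πDt) = 50.00 m, giving peak height M/(n_e·A·√(4πDt)) = 1.05/(0.29 × 8.27 × 50.00) = 0.008756 kg/m³.
(x−vt)²/(4Dt) = (-37.01)²/(4 × 0.197 × 1010) = 1.721; exp(−1.721) = 0.1789.
C = 0.008756 × 0.1789 = 0.00157 kg/m³.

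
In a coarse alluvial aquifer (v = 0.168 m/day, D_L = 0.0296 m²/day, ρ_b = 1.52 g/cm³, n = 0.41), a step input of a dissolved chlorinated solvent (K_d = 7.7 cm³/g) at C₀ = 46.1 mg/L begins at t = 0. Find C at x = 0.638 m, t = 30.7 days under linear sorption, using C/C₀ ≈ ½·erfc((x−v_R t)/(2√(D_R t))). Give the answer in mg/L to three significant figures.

Retardation factor R = 1 + ρ_b·K_d/n = 1 + 1.52 × 7.7/0.41 = 29.55.
Sorption retards both mechanisms: v_R = v/R = 0.005685 m/day, D_R = D/R = 0.001002 m²/day.
v_R·t = 0.005685 × 30.7 = 0.1745295 m; 2√(D_R t) = 0.3508 m; argument = (0.638 − 0.1745295)/0.3508 = 1.321.
C = C₀ × ½·erfc(1.321) = 46.1 × 0.03087 = 1.42 mg/L.

1.42 mg/L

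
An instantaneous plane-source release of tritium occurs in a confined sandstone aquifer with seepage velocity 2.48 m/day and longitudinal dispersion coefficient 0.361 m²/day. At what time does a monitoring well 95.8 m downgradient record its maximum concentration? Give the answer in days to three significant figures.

For the 1D instantaneous-source solution, setting ∂C/∂t = 0 at fixed x gives v²t² + 2Dt − x² = 0, so t = (√(D² + v²x²) − D)/v².
√(D² + v²x²) = √(0.361² + 2.48² × 95.8²) = 237.6; v² = 6.1504.
t = (237.6 − 0.361)/6.1504 = 38.6 days (vs. the pure-advection estimate x/v = 38.6 d).

38.6 days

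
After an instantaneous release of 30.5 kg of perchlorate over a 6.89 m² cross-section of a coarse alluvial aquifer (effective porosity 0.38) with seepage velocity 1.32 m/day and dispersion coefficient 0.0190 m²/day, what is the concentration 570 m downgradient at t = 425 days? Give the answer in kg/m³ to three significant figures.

For an instantaneous plane source, C(x,t) = M/(n_e·A·√(4πDt)) · exp(−(x−vt)²/(4Dt)), with n_e·A the pore (flow) area.
Plume center vt = 1.32 × 425 = 561 m, so the well at 570 m is 9 m downgradient of the peak.
√(4πDt) = 10.07 m, giving peak height M/(n_e·A·√(4πDt)) = 30.5/(0.38 × 6.89 × 10.07) = 1.157 kg/m³.
(x−vt)²/(4Dt) = (9)²/(4 × 0.0190 × 425) = 2.508; exp(−2.508) = 0.08143.
C = 1.157 × 0.08143 = 0.0942 kg/m³.

0.0942 kg/m³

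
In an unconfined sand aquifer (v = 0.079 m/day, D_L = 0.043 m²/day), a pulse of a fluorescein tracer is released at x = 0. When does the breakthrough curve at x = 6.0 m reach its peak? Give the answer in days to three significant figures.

For the 1D instantaneous-source solution, setting ∂C/∂t = 0 at fixed x gives v²t² + 2Dt − x² = 0, so t = (√(D² + v²x²) − D)/v².
√(D² + v²x²) = √(0.043² + 0.079² × 6.0²) = 0.4759; v² = 0.006241.
t = (0.4759 − 0.043)/0.006241 = 69.4 days (vs. the pure-advection estimate x/v = 75.9 d).

69.4 days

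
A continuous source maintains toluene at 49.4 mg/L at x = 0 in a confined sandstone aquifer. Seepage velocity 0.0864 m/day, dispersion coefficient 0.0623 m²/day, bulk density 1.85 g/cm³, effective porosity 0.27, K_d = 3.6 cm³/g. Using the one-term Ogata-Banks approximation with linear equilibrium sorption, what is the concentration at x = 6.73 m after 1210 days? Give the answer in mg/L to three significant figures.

Retardation factor R = 1 + ρ_b·K_d/n = 1 + 1.85 × 3.6/0.27 = 25.67.
Sorption retards both mechanisms: v_R = v/R = 0.003366 m/day, D_R = D/R = 0.002427 m²/day.
v_R·t = 0.003366 × 1210 = 4.07286 m; 2√(D_R t) = 3.427 m; argument = (6.73 − 4.07286)/3.427 = 0.7754.
C = C₀ × ½·erfc(0.7754) = 49.4 × 0.1364 = 6.74 mg/L.

6.74 mg/L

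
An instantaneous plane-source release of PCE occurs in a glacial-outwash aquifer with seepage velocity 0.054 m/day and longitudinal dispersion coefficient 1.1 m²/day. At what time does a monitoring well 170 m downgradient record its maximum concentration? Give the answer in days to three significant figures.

2790 days

For the 1D instantaneous-source solution, setting ∂C/∂t = 0 at fixed x gives v²t² + 2Dt − x² = 0, so t = (√(D² + v²x²) − D)/v².
√(D² + v²x²) = √(1.1² + 0.054² × 170²) = 9.246; v² = 0.002916.
t = (9.246 − 1.1)/0.002916 = 2790 days (vs. the pure-advection estimate x/v = 3150 d).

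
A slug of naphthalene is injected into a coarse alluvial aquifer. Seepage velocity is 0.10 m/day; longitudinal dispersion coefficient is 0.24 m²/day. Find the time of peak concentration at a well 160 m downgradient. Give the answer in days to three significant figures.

1580 days

For the 1D instantaneous-source solution, setting ∂C/∂t = 0 at fixed x gives v²t² + 2Dt − x² = 0, so t = (√(D² + v²x²) − D)/v².
√(D² + v²x²) = √(0.24² + 0.10² × 160²) = 16.00; v² = 0.01.
t = (16.00 − 0.24)/0.01 = 1580 days (vs. the pure-advection estimate x/v = 1600 d).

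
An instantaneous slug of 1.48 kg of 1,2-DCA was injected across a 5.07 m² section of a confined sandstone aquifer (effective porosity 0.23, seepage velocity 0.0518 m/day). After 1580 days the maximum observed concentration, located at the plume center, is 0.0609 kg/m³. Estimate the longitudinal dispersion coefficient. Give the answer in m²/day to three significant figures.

0.0219 m²/day

At the plume center C_max = M/(n_e·A·√(4πDt)), so D = M²/(4πt·(n_e·A·C_max)²).
n_e·A·C_max = 0.23 × 5.07 × 0.0609 = 0.07102 kg/m.
D = 1.48²/(4π × 1580 × 0.07102²) = 0.0219 m²/day.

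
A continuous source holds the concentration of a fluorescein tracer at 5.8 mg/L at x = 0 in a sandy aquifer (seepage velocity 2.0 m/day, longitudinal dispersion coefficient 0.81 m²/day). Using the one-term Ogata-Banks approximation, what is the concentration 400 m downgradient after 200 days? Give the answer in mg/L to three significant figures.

For a continuous step input, C/C₀ ≈ ½·erfc((x−vt)/(2√(Dt))).
vt = 2.0 × 200 = 400 m and 2√(Dt) = 2√(0.81 × 200) = 25.46 m.
Argument (x−vt)/(2√(Dt)) = (400 − 400)/25.46 = 0; ½·erfc(0) = 0.5000.
C = 5.8 × 0.5000 = 2.90 mg/L.

2.90 mg/L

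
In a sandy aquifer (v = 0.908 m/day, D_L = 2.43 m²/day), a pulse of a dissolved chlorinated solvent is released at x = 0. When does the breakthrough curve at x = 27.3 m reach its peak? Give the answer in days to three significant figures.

27.3 days

For the 1D instantaneous-source solution, setting ∂C/∂t = 0 at fixed x gives v²t² + 2Dt − x² = 0, so t = (√(D² + v²x²) − D)/v².
√(D² + v²x²) = √(2.43² + 0.908² × 27.3²) = 24.91; v² = 0.824464.
t = (24.91 − 2.43)/0.824464 = 27.3 days (vs. the pure-advection estimate x/v = 30.1 d).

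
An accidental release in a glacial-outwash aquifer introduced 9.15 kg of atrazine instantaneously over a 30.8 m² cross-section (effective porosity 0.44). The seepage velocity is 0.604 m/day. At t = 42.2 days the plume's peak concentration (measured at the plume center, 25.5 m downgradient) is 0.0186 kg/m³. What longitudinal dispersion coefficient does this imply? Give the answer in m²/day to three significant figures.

2.48 m²/day

At the plume center C_max = M/(n_e·A·√(4πDt)), so D = M²/(4πt·(n_e·A·C_max)²).
n_e·A·C_max = 0.44 × 30.8 × 0.0186 = 0.2521 kg/m.
D = 9.15²/(4π × 42.2 × 0.2521²) = 2.48 m²/day.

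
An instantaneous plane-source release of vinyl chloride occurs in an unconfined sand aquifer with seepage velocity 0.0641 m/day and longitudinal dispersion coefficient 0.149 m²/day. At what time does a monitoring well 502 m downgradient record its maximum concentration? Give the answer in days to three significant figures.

7800 days

For the 1D instantaneous-source solution, setting ∂C/∂t = 0 at fixed x gives v²t² + 2Dt − x² = 0, so t = (√(D² + v²x²) − D)/v².
√(D² + v²x²) = √(0.149² + 0.0641² × 502²) = 32.18; v² = 0.00410881.
t = (32.18 − 0.149)/0.00410881 = 7800 days (vs. the pure-advection estimate x/v = 7830 d).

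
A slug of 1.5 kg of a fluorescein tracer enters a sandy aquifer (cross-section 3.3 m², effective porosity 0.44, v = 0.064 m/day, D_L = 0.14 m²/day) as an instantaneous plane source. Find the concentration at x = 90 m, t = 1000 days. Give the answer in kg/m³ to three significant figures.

0.00737 kg/m³

For an instantaneous plane source, C(x,t) = M/(n_e·A·√(4πDt)) · exp(−(x−vt)²/(4Dt)), with n_e·A the pore (flow) area.
Plume center vt = 0.064 × 1000 = 64 m, so the well at 90 m is 26 m downgradient of the peak.
√(4πDt) = 41.94 m, giving peak height M/(n_e·A·√(4πDt)) = 1.5/(0.44 × 3.3 × 41.94) = 0.02463 kg/m³.
(x−vt)²/(4Dt) = (26)²/(4 × 0.14 × 1000) = 1.207; exp(−1.207) = 0.2991.
C = 0.02463 × 0.2991 = 0.00737 kg/m³.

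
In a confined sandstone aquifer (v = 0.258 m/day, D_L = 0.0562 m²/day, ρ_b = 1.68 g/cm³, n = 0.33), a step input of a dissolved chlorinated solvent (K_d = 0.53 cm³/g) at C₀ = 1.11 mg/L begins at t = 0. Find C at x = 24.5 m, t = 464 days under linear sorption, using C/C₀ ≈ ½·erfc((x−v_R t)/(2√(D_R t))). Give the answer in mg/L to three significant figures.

1.09 mg/L

Retardation factor R = 1 + ρ_b·K_d/n = 1 + 1.68 × 0.53/0.33 = 3.698.
Sorption retards both mechanisms: v_R = v/R = 0.06977 m/day, D_R = D/R = 0.01520 m²/day.
v_R·t = 0.06977 × 464 = 32.37328 m; 2√(D_R t) = 5.311 m; argument = (24.5 − 32.37328)/5.311 = -1.482.
C = C₀ × ½·erfc(-1.482) = 1.11 × 0.9820 = 1.09 mg/L.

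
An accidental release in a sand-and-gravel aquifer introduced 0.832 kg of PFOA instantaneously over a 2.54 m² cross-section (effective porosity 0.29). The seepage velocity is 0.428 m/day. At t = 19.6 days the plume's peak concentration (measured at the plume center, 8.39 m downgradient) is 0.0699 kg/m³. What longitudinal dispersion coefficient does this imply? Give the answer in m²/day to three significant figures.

1.06 m²/day

At the plume center C_max = M/(n_e·A·√(4πDt)), so D = M²/(4πt·(n_e·A·C_max)²).
n_e·A·C_max = 0.29 × 2.54 × 0.0699 = 0.05149 kg/m.
D = 0.832²/(4π × 19.6 × 0.05149²) = 1.06 m²/day.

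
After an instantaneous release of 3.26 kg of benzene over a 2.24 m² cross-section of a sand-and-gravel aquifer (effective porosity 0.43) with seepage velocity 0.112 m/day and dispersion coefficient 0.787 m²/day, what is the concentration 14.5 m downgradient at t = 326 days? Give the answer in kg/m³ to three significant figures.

For an instantaneous plane source, C(x,t) = M/(n_e·A·√(4πDt)) · exp(−(x−vt)²/(4Dt)), with n_e·A the pore (flow) area.
Plume center vt = 0.112 × 326 = 36.512 m, so the well at 14.5 m is 22.012 m upgradient of the peak.
√(4πDt) = 56.78 m, giving peak height M/(n_e·A·√(4πDt)) = 3.26/(0.43 × 2.24 × 56.78) = 0.05961 kg/m³.
(x−vt)²/(4Dt) = (-22.012)²/(4 × 0.787 × 326) = 0.4721; exp(−0.4721) = 0.6237.
C = 0.05961 × 0.6237 = 0.0372 kg/m³.

0.0372 kg/m³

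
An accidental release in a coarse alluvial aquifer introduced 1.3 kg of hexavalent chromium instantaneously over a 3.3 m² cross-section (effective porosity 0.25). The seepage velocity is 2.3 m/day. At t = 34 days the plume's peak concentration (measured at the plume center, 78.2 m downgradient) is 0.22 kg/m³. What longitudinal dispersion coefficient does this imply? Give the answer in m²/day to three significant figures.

At the plume center C_max = M/(n_e·A·√(4πDt)), so D = M²/(4πt·(n_e·A·C_max)²).
n_e·A·C_max = 0.25 × 3.3 × 0.22 = 0.1815 kg/m.
D = 1.3²/(4π × 34 × 0.1815²) = 0.120 m²/day.

0.120 m²/day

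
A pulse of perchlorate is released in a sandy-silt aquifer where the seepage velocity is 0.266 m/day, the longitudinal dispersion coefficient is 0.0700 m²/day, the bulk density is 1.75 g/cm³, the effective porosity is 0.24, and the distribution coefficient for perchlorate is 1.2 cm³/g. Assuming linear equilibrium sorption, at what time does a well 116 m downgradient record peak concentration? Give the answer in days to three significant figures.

Retardation factor R = 1 + ρ_b·K_d/n = 1 + 1.75 × 1.2/0.24 = 9.750.
Sorption retards both mechanisms: v_R = v/R = 0.02728 m/day, D_R = D/R = 0.007179 m²/day.
Peak time from v_R²t² + 2D_R t − x² = 0: t = (√(D_R² + v_R²x²) − D_R)/v_R².
√(D_R² + v_R²x²) = √(0.007179² + 0.02728² × 116²) = 3.164; v_R² = 0.0007442.
t = (3.164 − 0.007179)/0.0007442 = 4240 days.

4240 days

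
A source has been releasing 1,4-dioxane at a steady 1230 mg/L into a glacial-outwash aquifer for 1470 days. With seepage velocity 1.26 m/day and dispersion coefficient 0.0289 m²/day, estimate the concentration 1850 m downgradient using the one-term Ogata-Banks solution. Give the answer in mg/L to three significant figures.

731 mg/L

For a continuous step input, C/C₀ ≈ ½·erfc((x−vt)/(2√(Dt))).
vt = 1.26 × 1470 = 1852.2 m and 2√(Dt) = 2√(0.0289 × 1470) = 13.04 m.
Argument (x−vt)/(2√(Dt)) = (1850 − 1852.2)/13.04 = -0.1687; ½·erfc(-0.1687) = 0.5943.
C = 1230 × 0.5943 = 731 mg/L.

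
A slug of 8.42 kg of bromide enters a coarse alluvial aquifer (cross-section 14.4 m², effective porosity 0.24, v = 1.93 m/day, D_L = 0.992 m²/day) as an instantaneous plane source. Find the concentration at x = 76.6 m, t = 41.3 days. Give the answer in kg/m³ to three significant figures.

0.101 kg/m³

For an instantaneous plane source, C(x,t) = M/(n_e·A·√(4πDt)) · exp(−(x−vt)²/(4Dt)), with n_e·A the pore (flow) area.
Plume center vt = 1.93 × 41.3 = 79.709 m, so the well at 76.6 m is 3.109 m upgradient of the peak.
√(4πDt) = 22.69 m, giving peak height M/(n_e·A·√(4πDt)) = 8.42/(0.24 × 14.4 × 22.69) = 0.1074 kg/m³.
(x−vt)²/(4Dt) = (-3.109)²/(4 × 0.992 × 41.3) = 0.05898; exp(−0.05898) = 0.9427.
C = 0.1074 × 0.9427 = 0.101 kg/m³.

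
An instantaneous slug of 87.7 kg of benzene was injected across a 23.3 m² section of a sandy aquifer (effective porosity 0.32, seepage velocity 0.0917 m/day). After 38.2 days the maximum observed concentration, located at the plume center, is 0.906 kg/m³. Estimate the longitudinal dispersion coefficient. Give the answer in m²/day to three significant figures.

At the plume center C_max = M/(n_e·A·√(4πDt)), so D = M²/(4πt·(n_e·A·C_max)²).
n_e·A·C_max = 0.32 × 23.3 × 0.906 = 6.755 kg/m.
D = 87.7²/(4π × 38.2 × 6.755²) = 0.351 m²/day.

0.351 m²/day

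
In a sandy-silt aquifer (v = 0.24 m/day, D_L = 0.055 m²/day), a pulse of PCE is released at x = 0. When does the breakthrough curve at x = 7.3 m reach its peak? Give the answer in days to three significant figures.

29.5 days

For the 1D instantaneous-source solution, setting ∂C/∂t = 0 at fixed x gives v²t² + 2Dt − x² = 0, so t = (√(D² + v²x²) − D)/v².
√(D² + v²x²) = √(0.055² + 0.24² × 7.3²) = 1.753; v² = 0.0576.
t = (1.753 − 0.055)/0.0576 = 29.5 days (vs. the pure-advection estimate x/v = 30.4 d).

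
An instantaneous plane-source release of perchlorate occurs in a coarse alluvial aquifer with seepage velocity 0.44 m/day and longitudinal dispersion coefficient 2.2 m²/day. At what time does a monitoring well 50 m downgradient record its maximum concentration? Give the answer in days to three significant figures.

103 days

For the 1D instantaneous-source solution, setting ∂C/∂t = 0 at fixed x gives v²t² + 2Dt − x² = 0, so t = (√(D² + v²x²) − D)/v².
√(D² + v²x²) = √(2.2² + 0.44² × 50²) = 22.11; v² = 0.1936.
t = (22.11 − 2.2)/0.1936 = 103 days (vs. the pure-advection estimate x/v = 114 d).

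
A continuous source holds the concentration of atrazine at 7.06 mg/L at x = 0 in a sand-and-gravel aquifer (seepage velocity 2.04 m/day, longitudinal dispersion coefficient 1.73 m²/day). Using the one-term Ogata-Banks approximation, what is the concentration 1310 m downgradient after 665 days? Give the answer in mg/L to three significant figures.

5.89 mg/L

For a continuous step input, C/C₀ ≈ ½·erfc((x−vt)/(2√(Dt))).
vt = 2.04 × 665 = 1356.6 m and 2√(Dt) = 2√(1.73 × 665) = 67.84 m.
Argument (x−vt)/(2√(Dt)) = (1310 − 1356.6)/67.84 = -0.6869; ½·erfc(-0.6869) = 0.8343.
C = 7.06 × 0.8343 = 5.89 mg/L.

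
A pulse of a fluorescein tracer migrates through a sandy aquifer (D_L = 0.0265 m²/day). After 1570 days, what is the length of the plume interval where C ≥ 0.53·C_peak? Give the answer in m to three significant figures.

The plume is Gaussian with σ = √(2Dt) = √(2 × 0.0265 × 1570) = 9.122 m.
C/C_peak = exp(−Δx²/(2σ²)) = 0.53 ⇒ Δx = σ·√(−2 ln 0.53) = 9.122 × 1.127 = 10.28 m.
Width = 2Δx = 20.6 m.

20.6 m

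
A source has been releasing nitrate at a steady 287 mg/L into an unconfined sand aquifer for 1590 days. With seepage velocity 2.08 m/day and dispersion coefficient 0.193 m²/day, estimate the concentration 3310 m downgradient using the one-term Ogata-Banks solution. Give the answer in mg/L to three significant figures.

131 mg/L

For a continuous step input, C/C₀ ≈ ½·erfc((x−vt)/(2√(Dt))).
vt = 2.08 × 1590 = 3307.2 m and 2√(Dt) = 2√(0.193 × 1590) = 35.04 m.
Argument (x−vt)/(2√(Dt)) = (3310 − 3307.2)/35.04 = 0.07991; ½·erfc(0.07991) = 0.4550.
C = 287 × 0.4550 = 131 mg/L.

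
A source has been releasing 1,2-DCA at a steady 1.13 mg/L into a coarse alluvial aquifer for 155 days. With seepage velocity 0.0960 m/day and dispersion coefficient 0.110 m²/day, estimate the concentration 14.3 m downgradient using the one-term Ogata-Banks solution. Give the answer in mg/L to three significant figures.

0.610 mg/L

For a continuous step input, C/C₀ ≈ ½·erfc((x−vt)/(2√(Dt))).
vt = 0.0960 × 155 = 14.88 m and 2√(Dt) = 2√(0.110 × 155) = 8.258 m.
Argument (x−vt)/(2√(Dt)) = (14.3 − 14.88)/8.258 = -0.07023; ½·erfc(-0.07023) = 0.5396.
C = 1.13 × 0.5396 = 0.610 mg/L.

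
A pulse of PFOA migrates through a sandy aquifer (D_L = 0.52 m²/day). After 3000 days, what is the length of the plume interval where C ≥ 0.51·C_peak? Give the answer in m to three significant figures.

The plume is Gaussian with σ = √(2Dt) = √(2 × 0.52 × 3000) = 55.86 m.
C/C_peak = exp(−Δx²/(2σ²)) = 0.51 ⇒ Δx = σ·√(−2 ln 0.51) = 55.86 × 1.160 = 64.80 m.
Width = 2Δx = 130 m.

130 m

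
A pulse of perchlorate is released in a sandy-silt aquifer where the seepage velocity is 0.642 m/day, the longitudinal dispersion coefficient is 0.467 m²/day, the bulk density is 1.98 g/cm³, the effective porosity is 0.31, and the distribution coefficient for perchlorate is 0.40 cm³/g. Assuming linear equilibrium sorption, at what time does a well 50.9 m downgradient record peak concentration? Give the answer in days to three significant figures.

Retardation factor R = 1 + ρ_b·K_d/n = 1 + 1.98 × 0.40/0.31 = 3.555.
Sorption retards both mechanisms: v_R = v/R = 0.1806 m/day, D_R = D/R = 0.1314 m²/day.
Peak time from v_R²t² + 2D_R t − x² = 0: t = (√(D_R² + v_R²x²) − D_R)/v_R².
√(D_R² + v_R²x²) = √(0.1314² + 0.1806² × 50.9²) = 9.193; v_R² = 0.03262.
t = (9.193 − 0.1314)/0.03262 = 278 days.

278 days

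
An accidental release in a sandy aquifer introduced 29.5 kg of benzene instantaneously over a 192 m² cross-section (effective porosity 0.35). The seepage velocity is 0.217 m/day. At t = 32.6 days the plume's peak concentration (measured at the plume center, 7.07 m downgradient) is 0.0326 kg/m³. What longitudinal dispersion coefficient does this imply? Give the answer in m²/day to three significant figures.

0.443 m²/day

At the plume center C_max = M/(n_e·A·√(4πDt)), so D = M²/(4πt·(n_e·A·C_max)²).
n_e·A·C_max = 0.35 × 192 × 0.0326 = 2.191 kg/m.
D = 29.5²/(4π × 32.6 × 2.191²) = 0.443 m²/day.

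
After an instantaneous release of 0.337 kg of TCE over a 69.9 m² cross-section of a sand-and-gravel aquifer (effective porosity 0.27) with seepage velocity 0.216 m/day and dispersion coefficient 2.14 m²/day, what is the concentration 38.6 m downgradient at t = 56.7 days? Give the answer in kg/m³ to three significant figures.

0.000109 kg/m³

For an instantaneous plane source, C(x,t) = M/(n_e·A·√(4πDt)) · exp(−(x−vt)²/(4Dt)), with n_e·A the pore (flow) area.
Plume center vt = 0.216 × 56.7 = 12.2472 m, so the well at 38.6 m is 26.3528 m downgradient of the peak.
√(4πDt) = 39.05 m, giving peak height M/(n_e·A·√(4πDt)) = 0.337/(0.27 × 69.9 × 39.05) = 0.0004573 kg/m³.
(x−vt)²/(4Dt) = (26.3528)²/(4 × 2.14 × 56.7) = 1.431; exp(−1.431) = 0.2391.
C = 0.0004573 × 0.2391 = 0.000109 kg/m³.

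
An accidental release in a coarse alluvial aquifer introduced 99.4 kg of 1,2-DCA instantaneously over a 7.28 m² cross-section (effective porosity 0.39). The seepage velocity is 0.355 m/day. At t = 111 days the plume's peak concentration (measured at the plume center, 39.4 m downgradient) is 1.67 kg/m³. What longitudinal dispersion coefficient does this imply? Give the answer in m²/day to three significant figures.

At the plume center C_max = M/(n_e·A·√(4πDt)), so D = M²/(4πt·(n_e·A·C_max)²).
n_e·A·C_max = 0.39 × 7.28 × 1.67 = 4.741 kg/m.
D = 99.4²/(4π × 111 × 4.741²) = 0.315 m²/day.

0.315 m²/day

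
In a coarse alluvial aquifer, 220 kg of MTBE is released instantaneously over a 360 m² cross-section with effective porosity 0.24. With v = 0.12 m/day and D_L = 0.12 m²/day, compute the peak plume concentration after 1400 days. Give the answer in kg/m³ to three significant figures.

The peak of an instantaneous 1D plume sits at x = vt; there the Gaussian factor is 1 and C_max = M/(n_e·A·√(4πDt)), where n_e·A is the pore area the mass is dissolved in.
√(4πDt) = √(4π × 0.12 × 1400) = 45.95 m, so C_max = 220/(0.24 × 360 × 45.95) = 0.0554 kg/m³.

0.0554 kg/m³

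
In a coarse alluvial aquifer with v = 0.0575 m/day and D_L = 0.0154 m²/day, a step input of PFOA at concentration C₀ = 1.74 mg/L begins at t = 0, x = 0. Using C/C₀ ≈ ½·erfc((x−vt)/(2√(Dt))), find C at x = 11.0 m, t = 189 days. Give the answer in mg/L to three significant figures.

For a continuous step input, C/C₀ ≈ ½·erfc((x−vt)/(2√(Dt))).
vt = 0.0575 × 189 = 10.8675 m and 2√(Dt) = 2√(0.0154 × 189) = 3.412 m.
Argument (x−vt)/(2√(Dt)) = (11.0 − 10.8675)/3.412 = 0.03883; ½·erfc(0.03883) = 0.4781.
C = 1.74 × 0.4781 = 0.832 mg/L.

0.832 mg/L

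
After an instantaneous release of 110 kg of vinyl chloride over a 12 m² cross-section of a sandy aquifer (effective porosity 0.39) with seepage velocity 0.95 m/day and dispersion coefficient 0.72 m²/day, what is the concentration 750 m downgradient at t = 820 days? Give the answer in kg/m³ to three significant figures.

For an instantaneous plane source, C(x,t) = M/(n_e·A·√(4πDt)) · exp(−(x−vt)²/(4Dt)), with n_e·A the pore (flow) area.
Plume center vt = 0.95 × 820 = 779 m, so the well at 750 m is 29 m upgradient of the peak.
√(4πDt) = 86.13 m, giving peak height M/(n_e·A·√(4πDt)) = 110/(0.39 × 12 × 86.13) = 0.2729 kg/m³.
(x−vt)²/(4Dt) = (-29)²/(4 × 0.72 × 820) = 0.3561; exp(−0.3561) = 0.7004.
C = 0.2729 × 0.7004 = 0.191 kg/m³.

0.191 kg/m³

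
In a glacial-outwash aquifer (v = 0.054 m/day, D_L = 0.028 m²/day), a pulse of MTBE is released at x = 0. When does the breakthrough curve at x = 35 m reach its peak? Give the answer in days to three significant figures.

639 days

For the 1D instantaneous-source solution, setting ∂C/∂t = 0 at fixed x gives v²t² + 2Dt − x² = 0, so t = (√(D² + v²x²) − D)/v².
√(D² + v²x²) = √(0.028² + 0.054² × 35²) = 1.890; v² = 0.002916.
t = (1.890 − 0.028)/0.002916 = 639 days (vs. the pure-advection estimate x/v = 648 d).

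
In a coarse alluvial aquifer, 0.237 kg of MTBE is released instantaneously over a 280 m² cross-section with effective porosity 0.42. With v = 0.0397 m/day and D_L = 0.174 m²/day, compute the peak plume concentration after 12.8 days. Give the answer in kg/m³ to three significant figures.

The peak of an instantaneous 1D plume sits at x = vt; there the Gaussian factor is 1 and C_max = M/(n_e·A·√(4πDt)), where n_e·A is the pore area the mass is dissolved in.
√(4πDt) = √(4π × 0.174 × 12.8) = 5.290 m, so C_max = 0.237/(0.42 × 280 × 5.290) = 0.000381 kg/m³.

0.000381 kg/m³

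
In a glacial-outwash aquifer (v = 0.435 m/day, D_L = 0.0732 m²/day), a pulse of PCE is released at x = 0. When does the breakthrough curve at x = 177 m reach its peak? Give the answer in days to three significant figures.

407 days

For the 1D instantaneous-source solution, setting ∂C/∂t = 0 at fixed x gives v²t² + 2Dt − x² = 0, so t = (√(D² + v²x²) − D)/v².
√(D² + v²x²) = √(0.0732² + 0.435² × 177²) = 77.00; v² = 0.189225.
t = (77.00 − 0.0732)/0.189225 = 407 days (vs. the pure-advection estimate x/v = 407 d).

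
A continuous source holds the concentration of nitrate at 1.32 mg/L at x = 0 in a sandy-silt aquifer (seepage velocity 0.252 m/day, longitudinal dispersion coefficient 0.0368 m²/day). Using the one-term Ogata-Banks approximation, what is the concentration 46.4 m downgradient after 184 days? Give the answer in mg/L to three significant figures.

0.655 mg/L

For a continuous step input, C/C₀ ≈ ½·erfc((x−vt)/(2√(Dt))).
vt = 0.252 × 184 = 46.368 m and 2√(Dt) = 2√(0.0368 × 184) = 5.204 m.
Argument (x−vt)/(2√(Dt)) = (46.4 − 46.368)/5.204 = 0.006149; ½·erfc(0.006149) = 0.4965.
C = 1.32 × 0.4965 = 0.655 mg/L.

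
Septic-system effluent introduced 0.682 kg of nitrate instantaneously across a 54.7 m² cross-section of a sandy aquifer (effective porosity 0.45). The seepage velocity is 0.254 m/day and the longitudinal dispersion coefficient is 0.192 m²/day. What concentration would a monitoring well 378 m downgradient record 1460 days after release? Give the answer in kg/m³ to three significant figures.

0.000446 kg/m³

For an instantaneous plane source, C(x,t) = M/(n_e·A·√(4πDt)) · exp(−(x−vt)²/(4Dt)), with n_e·A the pore (flow) area.
Plume center vt = 0.254 × 1460 = 370.84 m, so the well at 378 m is 7.16 m downgradient of the peak.
√(4πDt) = 59.35 m, giving peak height M/(n_e·A·√(4πDt)) = 0.682/(0.45 × 54.7 × 59.35) = 0.0004668 kg/m³.
(x−vt)²/(4Dt) = (7.16)²/(4 × 0.192 × 1460) = 0.04572; exp(−0.04572) = 0.9553.
C = 0.0004668 × 0.9553 = 0.000446 kg/m³.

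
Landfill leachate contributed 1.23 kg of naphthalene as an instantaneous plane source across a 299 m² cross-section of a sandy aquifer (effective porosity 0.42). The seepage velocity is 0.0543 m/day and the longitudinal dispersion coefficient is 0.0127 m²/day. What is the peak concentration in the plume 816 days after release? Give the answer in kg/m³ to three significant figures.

The peak of an instantaneous 1D plume sits at x = vt; there the Gaussian factor is 1 and C_max = M/(n_e·A·√(4πDt)), where n_e·A is the pore area the mass is dissolved in.
√(4πDt) = √(4π × 0.0127 × 816) = 11.41 m, so C_max = 1.23/(0.42 × 299 × 11.41) = 0.000858 kg/m³.

0.000858 kg/m³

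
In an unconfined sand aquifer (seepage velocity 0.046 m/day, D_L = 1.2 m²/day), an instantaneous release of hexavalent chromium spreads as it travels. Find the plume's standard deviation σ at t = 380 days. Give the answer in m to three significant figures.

Dispersive spreading gives a Gaussian with σ² = 2Dt; advection only shifts the center.
σ = √(2 × 1.2 × 380) = 30.2 m.

30.2 m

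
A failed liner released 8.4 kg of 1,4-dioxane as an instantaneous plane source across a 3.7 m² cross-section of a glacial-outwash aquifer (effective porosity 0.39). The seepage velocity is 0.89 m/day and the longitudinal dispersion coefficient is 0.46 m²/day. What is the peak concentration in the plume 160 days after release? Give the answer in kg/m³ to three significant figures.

The peak of an instantaneous 1D plume sits at x = vt; there the Gaussian factor is 1 and C_max = M/(n_e·A·√(4πDt)), where n_e·A is the pore area the mass is dissolved in.
√(4πDt) = √(4π × 0.46 × 160) = 30.41 m, so C_max = 8.4/(0.39 × 3.7 × 30.41) = 0.191 kg/m³.

0.191 kg/m³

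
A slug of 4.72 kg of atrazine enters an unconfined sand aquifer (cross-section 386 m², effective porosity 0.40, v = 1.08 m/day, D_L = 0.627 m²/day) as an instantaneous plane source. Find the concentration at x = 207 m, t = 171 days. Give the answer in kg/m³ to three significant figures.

For an instantaneous plane source, C(x,t) = M/(n_e·A·√(4πDt)) · exp(−(x−vt)²/(4Dt)), with n_e·A the pore (flow) area.
Plume center vt = 1.08 × 171 = 184.68 m, so the well at 207 m is 22.32 m downgradient of the peak.
√(4πDt) = 36.71 m, giving peak height M/(n_e·A·√(4πDt)) = 4.72/(0.40 × 386 × 36.71) = 0.0008327 kg/m³.
(x−vt)²/(4Dt) = (22.32)²/(4 × 0.627 × 171) = 1.162; exp(−1.162) = 0.3129.
C = 0.0008327 × 0.3129 = 0.000261 kg/m³.

0.000261 kg/m³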